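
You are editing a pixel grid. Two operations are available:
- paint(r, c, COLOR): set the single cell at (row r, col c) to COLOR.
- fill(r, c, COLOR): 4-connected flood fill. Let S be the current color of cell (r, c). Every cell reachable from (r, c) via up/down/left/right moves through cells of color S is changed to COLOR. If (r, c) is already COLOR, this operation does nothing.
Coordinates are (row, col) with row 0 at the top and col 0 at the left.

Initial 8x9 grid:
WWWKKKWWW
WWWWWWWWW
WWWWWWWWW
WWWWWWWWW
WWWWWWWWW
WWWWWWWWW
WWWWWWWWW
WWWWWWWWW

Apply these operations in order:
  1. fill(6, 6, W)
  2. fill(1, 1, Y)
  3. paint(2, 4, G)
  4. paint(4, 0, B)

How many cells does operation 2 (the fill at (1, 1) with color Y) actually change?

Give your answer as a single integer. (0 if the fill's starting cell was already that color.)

Answer: 69

Derivation:
After op 1 fill(6,6,W) [0 cells changed]:
WWWKKKWWW
WWWWWWWWW
WWWWWWWWW
WWWWWWWWW
WWWWWWWWW
WWWWWWWWW
WWWWWWWWW
WWWWWWWWW
After op 2 fill(1,1,Y) [69 cells changed]:
YYYKKKYYY
YYYYYYYYY
YYYYYYYYY
YYYYYYYYY
YYYYYYYYY
YYYYYYYYY
YYYYYYYYY
YYYYYYYYY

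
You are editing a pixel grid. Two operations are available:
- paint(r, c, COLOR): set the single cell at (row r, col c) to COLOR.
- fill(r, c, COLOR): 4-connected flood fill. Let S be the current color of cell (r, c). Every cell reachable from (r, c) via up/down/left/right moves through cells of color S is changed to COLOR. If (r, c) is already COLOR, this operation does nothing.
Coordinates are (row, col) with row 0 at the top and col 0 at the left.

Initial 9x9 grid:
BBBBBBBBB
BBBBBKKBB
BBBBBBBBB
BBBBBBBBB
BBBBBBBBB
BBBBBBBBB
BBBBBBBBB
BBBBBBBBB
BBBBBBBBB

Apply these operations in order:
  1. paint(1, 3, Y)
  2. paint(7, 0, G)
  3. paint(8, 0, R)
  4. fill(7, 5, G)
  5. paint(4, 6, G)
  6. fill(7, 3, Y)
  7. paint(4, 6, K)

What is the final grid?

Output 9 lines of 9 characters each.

After op 1 paint(1,3,Y):
BBBBBBBBB
BBBYBKKBB
BBBBBBBBB
BBBBBBBBB
BBBBBBBBB
BBBBBBBBB
BBBBBBBBB
BBBBBBBBB
BBBBBBBBB
After op 2 paint(7,0,G):
BBBBBBBBB
BBBYBKKBB
BBBBBBBBB
BBBBBBBBB
BBBBBBBBB
BBBBBBBBB
BBBBBBBBB
GBBBBBBBB
BBBBBBBBB
After op 3 paint(8,0,R):
BBBBBBBBB
BBBYBKKBB
BBBBBBBBB
BBBBBBBBB
BBBBBBBBB
BBBBBBBBB
BBBBBBBBB
GBBBBBBBB
RBBBBBBBB
After op 4 fill(7,5,G) [76 cells changed]:
GGGGGGGGG
GGGYGKKGG
GGGGGGGGG
GGGGGGGGG
GGGGGGGGG
GGGGGGGGG
GGGGGGGGG
GGGGGGGGG
RGGGGGGGG
After op 5 paint(4,6,G):
GGGGGGGGG
GGGYGKKGG
GGGGGGGGG
GGGGGGGGG
GGGGGGGGG
GGGGGGGGG
GGGGGGGGG
GGGGGGGGG
RGGGGGGGG
After op 6 fill(7,3,Y) [77 cells changed]:
YYYYYYYYY
YYYYYKKYY
YYYYYYYYY
YYYYYYYYY
YYYYYYYYY
YYYYYYYYY
YYYYYYYYY
YYYYYYYYY
RYYYYYYYY
After op 7 paint(4,6,K):
YYYYYYYYY
YYYYYKKYY
YYYYYYYYY
YYYYYYYYY
YYYYYYKYY
YYYYYYYYY
YYYYYYYYY
YYYYYYYYY
RYYYYYYYY

Answer: YYYYYYYYY
YYYYYKKYY
YYYYYYYYY
YYYYYYYYY
YYYYYYKYY
YYYYYYYYY
YYYYYYYYY
YYYYYYYYY
RYYYYYYYY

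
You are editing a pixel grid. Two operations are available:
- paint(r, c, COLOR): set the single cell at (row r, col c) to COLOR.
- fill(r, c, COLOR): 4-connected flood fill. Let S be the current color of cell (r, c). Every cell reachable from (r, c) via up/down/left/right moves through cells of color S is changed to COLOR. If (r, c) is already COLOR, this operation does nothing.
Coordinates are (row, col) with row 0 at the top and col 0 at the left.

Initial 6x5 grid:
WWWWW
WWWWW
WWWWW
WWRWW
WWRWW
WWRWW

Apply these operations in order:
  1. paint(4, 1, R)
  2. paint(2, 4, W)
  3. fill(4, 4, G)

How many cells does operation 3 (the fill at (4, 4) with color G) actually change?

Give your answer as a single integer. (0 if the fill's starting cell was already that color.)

Answer: 26

Derivation:
After op 1 paint(4,1,R):
WWWWW
WWWWW
WWWWW
WWRWW
WRRWW
WWRWW
After op 2 paint(2,4,W):
WWWWW
WWWWW
WWWWW
WWRWW
WRRWW
WWRWW
After op 3 fill(4,4,G) [26 cells changed]:
GGGGG
GGGGG
GGGGG
GGRGG
GRRGG
GGRGG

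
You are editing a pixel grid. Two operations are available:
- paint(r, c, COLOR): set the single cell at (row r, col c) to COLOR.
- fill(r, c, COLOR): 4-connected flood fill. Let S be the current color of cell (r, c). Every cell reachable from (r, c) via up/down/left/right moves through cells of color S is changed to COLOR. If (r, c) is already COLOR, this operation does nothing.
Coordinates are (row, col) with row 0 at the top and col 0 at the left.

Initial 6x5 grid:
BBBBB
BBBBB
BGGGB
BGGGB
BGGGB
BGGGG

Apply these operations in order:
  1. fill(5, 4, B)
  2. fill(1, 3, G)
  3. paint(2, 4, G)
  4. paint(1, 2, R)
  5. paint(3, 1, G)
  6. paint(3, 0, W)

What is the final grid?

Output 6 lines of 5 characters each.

Answer: GGGGG
GGRGG
GGGGG
WGGGG
GGGGG
GGGGG

Derivation:
After op 1 fill(5,4,B) [13 cells changed]:
BBBBB
BBBBB
BBBBB
BBBBB
BBBBB
BBBBB
After op 2 fill(1,3,G) [30 cells changed]:
GGGGG
GGGGG
GGGGG
GGGGG
GGGGG
GGGGG
After op 3 paint(2,4,G):
GGGGG
GGGGG
GGGGG
GGGGG
GGGGG
GGGGG
After op 4 paint(1,2,R):
GGGGG
GGRGG
GGGGG
GGGGG
GGGGG
GGGGG
After op 5 paint(3,1,G):
GGGGG
GGRGG
GGGGG
GGGGG
GGGGG
GGGGG
After op 6 paint(3,0,W):
GGGGG
GGRGG
GGGGG
WGGGG
GGGGG
GGGGG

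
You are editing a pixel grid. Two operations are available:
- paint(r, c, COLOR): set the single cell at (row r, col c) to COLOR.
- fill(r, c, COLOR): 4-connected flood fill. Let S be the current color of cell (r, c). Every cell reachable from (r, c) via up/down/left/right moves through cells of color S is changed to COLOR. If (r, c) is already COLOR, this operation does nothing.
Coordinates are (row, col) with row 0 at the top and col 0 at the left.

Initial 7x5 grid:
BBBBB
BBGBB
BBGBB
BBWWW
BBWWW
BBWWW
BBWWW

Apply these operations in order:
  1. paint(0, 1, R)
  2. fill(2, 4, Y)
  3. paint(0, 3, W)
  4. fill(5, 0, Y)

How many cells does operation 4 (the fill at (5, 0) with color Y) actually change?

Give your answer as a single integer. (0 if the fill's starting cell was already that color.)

After op 1 paint(0,1,R):
BRBBB
BBGBB
BBGBB
BBWWW
BBWWW
BBWWW
BBWWW
After op 2 fill(2,4,Y) [7 cells changed]:
BRYYY
BBGYY
BBGYY
BBWWW
BBWWW
BBWWW
BBWWW
After op 3 paint(0,3,W):
BRYWY
BBGYY
BBGYY
BBWWW
BBWWW
BBWWW
BBWWW
After op 4 fill(5,0,Y) [13 cells changed]:
YRYWY
YYGYY
YYGYY
YYWWW
YYWWW
YYWWW
YYWWW

Answer: 13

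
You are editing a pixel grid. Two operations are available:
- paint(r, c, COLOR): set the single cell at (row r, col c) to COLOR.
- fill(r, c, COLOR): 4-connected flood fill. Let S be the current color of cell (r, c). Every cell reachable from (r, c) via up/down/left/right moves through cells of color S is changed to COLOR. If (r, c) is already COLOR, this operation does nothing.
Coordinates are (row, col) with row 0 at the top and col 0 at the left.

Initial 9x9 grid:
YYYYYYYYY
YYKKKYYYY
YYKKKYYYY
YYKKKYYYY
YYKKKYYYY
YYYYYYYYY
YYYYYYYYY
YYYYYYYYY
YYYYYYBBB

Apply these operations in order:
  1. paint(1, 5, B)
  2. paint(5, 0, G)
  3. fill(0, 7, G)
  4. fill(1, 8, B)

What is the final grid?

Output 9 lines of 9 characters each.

After op 1 paint(1,5,B):
YYYYYYYYY
YYKKKBYYY
YYKKKYYYY
YYKKKYYYY
YYKKKYYYY
YYYYYYYYY
YYYYYYYYY
YYYYYYYYY
YYYYYYBBB
After op 2 paint(5,0,G):
YYYYYYYYY
YYKKKBYYY
YYKKKYYYY
YYKKKYYYY
YYKKKYYYY
GYYYYYYYY
YYYYYYYYY
YYYYYYYYY
YYYYYYBBB
After op 3 fill(0,7,G) [64 cells changed]:
GGGGGGGGG
GGKKKBGGG
GGKKKGGGG
GGKKKGGGG
GGKKKGGGG
GGGGGGGGG
GGGGGGGGG
GGGGGGGGG
GGGGGGBBB
After op 4 fill(1,8,B) [65 cells changed]:
BBBBBBBBB
BBKKKBBBB
BBKKKBBBB
BBKKKBBBB
BBKKKBBBB
BBBBBBBBB
BBBBBBBBB
BBBBBBBBB
BBBBBBBBB

Answer: BBBBBBBBB
BBKKKBBBB
BBKKKBBBB
BBKKKBBBB
BBKKKBBBB
BBBBBBBBB
BBBBBBBBB
BBBBBBBBB
BBBBBBBBB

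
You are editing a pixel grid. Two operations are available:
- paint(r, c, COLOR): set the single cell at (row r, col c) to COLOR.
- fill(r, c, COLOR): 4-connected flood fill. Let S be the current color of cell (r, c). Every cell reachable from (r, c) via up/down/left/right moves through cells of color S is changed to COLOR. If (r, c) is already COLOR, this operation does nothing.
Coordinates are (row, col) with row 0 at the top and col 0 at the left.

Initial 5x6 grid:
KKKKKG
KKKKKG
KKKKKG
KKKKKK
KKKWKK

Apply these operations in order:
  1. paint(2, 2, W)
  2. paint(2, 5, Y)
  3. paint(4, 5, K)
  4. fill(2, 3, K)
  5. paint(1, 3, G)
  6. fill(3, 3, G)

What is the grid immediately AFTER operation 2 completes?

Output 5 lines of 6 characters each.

After op 1 paint(2,2,W):
KKKKKG
KKKKKG
KKWKKG
KKKKKK
KKKWKK
After op 2 paint(2,5,Y):
KKKKKG
KKKKKG
KKWKKY
KKKKKK
KKKWKK

Answer: KKKKKG
KKKKKG
KKWKKY
KKKKKK
KKKWKK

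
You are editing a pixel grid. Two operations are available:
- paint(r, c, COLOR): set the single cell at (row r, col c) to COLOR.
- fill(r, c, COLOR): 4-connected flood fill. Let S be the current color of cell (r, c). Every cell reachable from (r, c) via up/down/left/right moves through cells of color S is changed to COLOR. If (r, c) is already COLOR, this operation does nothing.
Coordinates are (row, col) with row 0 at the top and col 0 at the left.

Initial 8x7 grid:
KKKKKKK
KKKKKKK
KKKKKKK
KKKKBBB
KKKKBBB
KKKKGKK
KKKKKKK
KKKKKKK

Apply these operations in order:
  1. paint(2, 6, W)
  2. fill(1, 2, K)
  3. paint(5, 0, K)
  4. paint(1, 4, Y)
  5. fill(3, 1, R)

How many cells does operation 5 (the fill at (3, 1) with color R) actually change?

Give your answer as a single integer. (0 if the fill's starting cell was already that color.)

After op 1 paint(2,6,W):
KKKKKKK
KKKKKKK
KKKKKKW
KKKKBBB
KKKKBBB
KKKKGKK
KKKKKKK
KKKKKKK
After op 2 fill(1,2,K) [0 cells changed]:
KKKKKKK
KKKKKKK
KKKKKKW
KKKKBBB
KKKKBBB
KKKKGKK
KKKKKKK
KKKKKKK
After op 3 paint(5,0,K):
KKKKKKK
KKKKKKK
KKKKKKW
KKKKBBB
KKKKBBB
KKKKGKK
KKKKKKK
KKKKKKK
After op 4 paint(1,4,Y):
KKKKKKK
KKKKYKK
KKKKKKW
KKKKBBB
KKKKBBB
KKKKGKK
KKKKKKK
KKKKKKK
After op 5 fill(3,1,R) [47 cells changed]:
RRRRRRR
RRRRYRR
RRRRRRW
RRRRBBB
RRRRBBB
RRRRGRR
RRRRRRR
RRRRRRR

Answer: 47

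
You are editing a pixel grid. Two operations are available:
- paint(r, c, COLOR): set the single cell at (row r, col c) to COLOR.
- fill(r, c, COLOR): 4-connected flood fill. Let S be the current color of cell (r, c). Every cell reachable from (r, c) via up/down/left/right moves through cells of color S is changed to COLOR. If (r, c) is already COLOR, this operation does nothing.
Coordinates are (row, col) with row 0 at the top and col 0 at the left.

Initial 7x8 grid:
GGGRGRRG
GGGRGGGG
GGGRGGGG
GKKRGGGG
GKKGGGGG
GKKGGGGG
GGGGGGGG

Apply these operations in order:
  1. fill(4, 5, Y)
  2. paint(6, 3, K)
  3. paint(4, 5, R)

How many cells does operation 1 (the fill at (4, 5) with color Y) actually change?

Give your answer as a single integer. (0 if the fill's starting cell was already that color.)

After op 1 fill(4,5,Y) [44 cells changed]:
YYYRYRRY
YYYRYYYY
YYYRYYYY
YKKRYYYY
YKKYYYYY
YKKYYYYY
YYYYYYYY

Answer: 44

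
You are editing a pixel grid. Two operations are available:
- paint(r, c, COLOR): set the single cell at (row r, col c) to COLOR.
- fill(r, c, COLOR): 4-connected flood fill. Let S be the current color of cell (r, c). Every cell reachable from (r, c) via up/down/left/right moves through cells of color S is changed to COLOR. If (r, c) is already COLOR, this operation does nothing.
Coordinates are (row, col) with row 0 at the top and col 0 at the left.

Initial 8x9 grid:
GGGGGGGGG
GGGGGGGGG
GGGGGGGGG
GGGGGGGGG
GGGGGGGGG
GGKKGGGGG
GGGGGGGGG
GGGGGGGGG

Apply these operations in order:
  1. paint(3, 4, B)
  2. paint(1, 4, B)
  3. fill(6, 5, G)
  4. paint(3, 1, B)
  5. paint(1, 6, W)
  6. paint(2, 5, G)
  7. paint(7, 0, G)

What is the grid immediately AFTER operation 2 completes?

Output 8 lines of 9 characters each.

Answer: GGGGGGGGG
GGGGBGGGG
GGGGGGGGG
GGGGBGGGG
GGGGGGGGG
GGKKGGGGG
GGGGGGGGG
GGGGGGGGG

Derivation:
After op 1 paint(3,4,B):
GGGGGGGGG
GGGGGGGGG
GGGGGGGGG
GGGGBGGGG
GGGGGGGGG
GGKKGGGGG
GGGGGGGGG
GGGGGGGGG
After op 2 paint(1,4,B):
GGGGGGGGG
GGGGBGGGG
GGGGGGGGG
GGGGBGGGG
GGGGGGGGG
GGKKGGGGG
GGGGGGGGG
GGGGGGGGG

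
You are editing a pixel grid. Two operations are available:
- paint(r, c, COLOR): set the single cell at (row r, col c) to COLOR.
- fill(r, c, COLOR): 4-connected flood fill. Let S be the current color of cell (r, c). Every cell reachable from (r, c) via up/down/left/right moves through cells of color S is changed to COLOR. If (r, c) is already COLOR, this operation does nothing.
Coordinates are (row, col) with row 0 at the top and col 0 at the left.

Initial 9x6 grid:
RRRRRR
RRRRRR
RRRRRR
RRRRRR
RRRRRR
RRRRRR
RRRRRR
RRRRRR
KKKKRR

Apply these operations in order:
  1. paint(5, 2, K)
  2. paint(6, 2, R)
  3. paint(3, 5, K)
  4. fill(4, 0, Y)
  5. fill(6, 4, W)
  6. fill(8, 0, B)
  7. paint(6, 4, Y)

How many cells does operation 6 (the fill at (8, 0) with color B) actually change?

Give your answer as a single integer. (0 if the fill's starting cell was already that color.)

After op 1 paint(5,2,K):
RRRRRR
RRRRRR
RRRRRR
RRRRRR
RRRRRR
RRKRRR
RRRRRR
RRRRRR
KKKKRR
After op 2 paint(6,2,R):
RRRRRR
RRRRRR
RRRRRR
RRRRRR
RRRRRR
RRKRRR
RRRRRR
RRRRRR
KKKKRR
After op 3 paint(3,5,K):
RRRRRR
RRRRRR
RRRRRR
RRRRRK
RRRRRR
RRKRRR
RRRRRR
RRRRRR
KKKKRR
After op 4 fill(4,0,Y) [48 cells changed]:
YYYYYY
YYYYYY
YYYYYY
YYYYYK
YYYYYY
YYKYYY
YYYYYY
YYYYYY
KKKKYY
After op 5 fill(6,4,W) [48 cells changed]:
WWWWWW
WWWWWW
WWWWWW
WWWWWK
WWWWWW
WWKWWW
WWWWWW
WWWWWW
KKKKWW
After op 6 fill(8,0,B) [4 cells changed]:
WWWWWW
WWWWWW
WWWWWW
WWWWWK
WWWWWW
WWKWWW
WWWWWW
WWWWWW
BBBBWW

Answer: 4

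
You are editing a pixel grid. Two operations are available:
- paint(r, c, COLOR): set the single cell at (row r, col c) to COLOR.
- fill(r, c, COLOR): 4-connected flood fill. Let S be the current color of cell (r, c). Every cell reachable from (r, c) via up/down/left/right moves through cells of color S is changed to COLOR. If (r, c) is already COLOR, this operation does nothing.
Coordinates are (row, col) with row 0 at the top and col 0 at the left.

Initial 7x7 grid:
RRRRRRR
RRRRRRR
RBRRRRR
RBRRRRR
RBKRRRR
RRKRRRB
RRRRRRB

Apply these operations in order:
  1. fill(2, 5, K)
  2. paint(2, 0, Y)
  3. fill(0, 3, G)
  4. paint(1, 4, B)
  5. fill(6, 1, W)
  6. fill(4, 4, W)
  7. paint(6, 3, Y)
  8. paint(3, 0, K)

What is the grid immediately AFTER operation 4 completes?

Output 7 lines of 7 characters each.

Answer: GGGGGGG
GGGGBGG
YBGGGGG
GBGGGGG
GBGGGGG
GGGGGGB
GGGGGGB

Derivation:
After op 1 fill(2,5,K) [42 cells changed]:
KKKKKKK
KKKKKKK
KBKKKKK
KBKKKKK
KBKKKKK
KKKKKKB
KKKKKKB
After op 2 paint(2,0,Y):
KKKKKKK
KKKKKKK
YBKKKKK
KBKKKKK
KBKKKKK
KKKKKKB
KKKKKKB
After op 3 fill(0,3,G) [43 cells changed]:
GGGGGGG
GGGGGGG
YBGGGGG
GBGGGGG
GBGGGGG
GGGGGGB
GGGGGGB
After op 4 paint(1,4,B):
GGGGGGG
GGGGBGG
YBGGGGG
GBGGGGG
GBGGGGG
GGGGGGB
GGGGGGB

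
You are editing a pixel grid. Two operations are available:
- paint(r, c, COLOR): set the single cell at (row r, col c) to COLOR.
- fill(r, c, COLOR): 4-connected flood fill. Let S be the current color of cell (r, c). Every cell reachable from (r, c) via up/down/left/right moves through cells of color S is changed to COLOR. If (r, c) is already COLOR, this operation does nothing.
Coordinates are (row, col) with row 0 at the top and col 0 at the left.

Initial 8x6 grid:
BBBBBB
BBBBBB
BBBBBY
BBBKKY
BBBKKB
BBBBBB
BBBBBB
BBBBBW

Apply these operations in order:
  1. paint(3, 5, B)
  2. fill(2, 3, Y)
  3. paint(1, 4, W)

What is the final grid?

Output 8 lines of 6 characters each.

After op 1 paint(3,5,B):
BBBBBB
BBBBBB
BBBBBY
BBBKKB
BBBKKB
BBBBBB
BBBBBB
BBBBBW
After op 2 fill(2,3,Y) [42 cells changed]:
YYYYYY
YYYYYY
YYYYYY
YYYKKY
YYYKKY
YYYYYY
YYYYYY
YYYYYW
After op 3 paint(1,4,W):
YYYYYY
YYYYWY
YYYYYY
YYYKKY
YYYKKY
YYYYYY
YYYYYY
YYYYYW

Answer: YYYYYY
YYYYWY
YYYYYY
YYYKKY
YYYKKY
YYYYYY
YYYYYY
YYYYYW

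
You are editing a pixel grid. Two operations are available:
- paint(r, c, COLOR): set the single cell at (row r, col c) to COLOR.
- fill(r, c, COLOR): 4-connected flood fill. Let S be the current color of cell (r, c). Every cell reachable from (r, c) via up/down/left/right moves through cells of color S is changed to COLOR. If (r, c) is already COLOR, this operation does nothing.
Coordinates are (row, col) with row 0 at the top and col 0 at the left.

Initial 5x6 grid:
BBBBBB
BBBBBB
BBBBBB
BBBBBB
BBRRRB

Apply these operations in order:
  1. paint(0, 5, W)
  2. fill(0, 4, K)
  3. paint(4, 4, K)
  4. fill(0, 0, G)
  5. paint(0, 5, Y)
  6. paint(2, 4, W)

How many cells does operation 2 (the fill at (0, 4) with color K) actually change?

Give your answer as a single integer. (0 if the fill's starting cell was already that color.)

Answer: 26

Derivation:
After op 1 paint(0,5,W):
BBBBBW
BBBBBB
BBBBBB
BBBBBB
BBRRRB
After op 2 fill(0,4,K) [26 cells changed]:
KKKKKW
KKKKKK
KKKKKK
KKKKKK
KKRRRK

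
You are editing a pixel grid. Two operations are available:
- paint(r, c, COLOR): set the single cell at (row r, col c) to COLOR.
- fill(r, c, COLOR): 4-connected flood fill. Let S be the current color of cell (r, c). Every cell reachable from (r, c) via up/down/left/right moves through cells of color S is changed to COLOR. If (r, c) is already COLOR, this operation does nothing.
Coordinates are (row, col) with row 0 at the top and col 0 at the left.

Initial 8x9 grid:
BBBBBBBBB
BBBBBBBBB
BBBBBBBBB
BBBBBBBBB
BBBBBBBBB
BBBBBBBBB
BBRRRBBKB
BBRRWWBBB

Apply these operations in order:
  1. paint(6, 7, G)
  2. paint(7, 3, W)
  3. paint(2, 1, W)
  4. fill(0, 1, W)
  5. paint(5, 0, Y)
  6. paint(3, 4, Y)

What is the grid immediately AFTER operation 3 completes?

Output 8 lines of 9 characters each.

After op 1 paint(6,7,G):
BBBBBBBBB
BBBBBBBBB
BBBBBBBBB
BBBBBBBBB
BBBBBBBBB
BBBBBBBBB
BBRRRBBGB
BBRRWWBBB
After op 2 paint(7,3,W):
BBBBBBBBB
BBBBBBBBB
BBBBBBBBB
BBBBBBBBB
BBBBBBBBB
BBBBBBBBB
BBRRRBBGB
BBRWWWBBB
After op 3 paint(2,1,W):
BBBBBBBBB
BBBBBBBBB
BWBBBBBBB
BBBBBBBBB
BBBBBBBBB
BBBBBBBBB
BBRRRBBGB
BBRWWWBBB

Answer: BBBBBBBBB
BBBBBBBBB
BWBBBBBBB
BBBBBBBBB
BBBBBBBBB
BBBBBBBBB
BBRRRBBGB
BBRWWWBBB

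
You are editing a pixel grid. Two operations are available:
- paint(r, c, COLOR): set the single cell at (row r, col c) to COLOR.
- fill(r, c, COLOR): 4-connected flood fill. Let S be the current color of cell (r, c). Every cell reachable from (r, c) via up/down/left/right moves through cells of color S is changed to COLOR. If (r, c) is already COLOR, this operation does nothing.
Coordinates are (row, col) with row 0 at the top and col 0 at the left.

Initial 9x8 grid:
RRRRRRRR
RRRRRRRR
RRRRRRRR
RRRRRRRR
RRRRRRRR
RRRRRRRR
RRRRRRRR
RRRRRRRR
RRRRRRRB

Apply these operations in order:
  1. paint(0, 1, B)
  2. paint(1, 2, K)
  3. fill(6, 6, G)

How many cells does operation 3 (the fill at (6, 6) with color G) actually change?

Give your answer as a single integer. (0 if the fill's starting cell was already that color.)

After op 1 paint(0,1,B):
RBRRRRRR
RRRRRRRR
RRRRRRRR
RRRRRRRR
RRRRRRRR
RRRRRRRR
RRRRRRRR
RRRRRRRR
RRRRRRRB
After op 2 paint(1,2,K):
RBRRRRRR
RRKRRRRR
RRRRRRRR
RRRRRRRR
RRRRRRRR
RRRRRRRR
RRRRRRRR
RRRRRRRR
RRRRRRRB
After op 3 fill(6,6,G) [69 cells changed]:
GBGGGGGG
GGKGGGGG
GGGGGGGG
GGGGGGGG
GGGGGGGG
GGGGGGGG
GGGGGGGG
GGGGGGGG
GGGGGGGB

Answer: 69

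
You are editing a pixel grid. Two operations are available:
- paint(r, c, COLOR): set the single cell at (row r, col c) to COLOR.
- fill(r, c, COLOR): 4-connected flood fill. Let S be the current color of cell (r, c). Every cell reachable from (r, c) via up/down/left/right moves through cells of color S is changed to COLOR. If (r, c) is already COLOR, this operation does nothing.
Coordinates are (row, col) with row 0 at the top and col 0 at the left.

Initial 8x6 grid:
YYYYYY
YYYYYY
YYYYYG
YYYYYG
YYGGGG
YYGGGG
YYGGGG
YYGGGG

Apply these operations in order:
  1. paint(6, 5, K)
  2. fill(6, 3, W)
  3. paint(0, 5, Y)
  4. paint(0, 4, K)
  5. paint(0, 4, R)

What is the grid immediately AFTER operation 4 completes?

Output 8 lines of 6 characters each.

After op 1 paint(6,5,K):
YYYYYY
YYYYYY
YYYYYG
YYYYYG
YYGGGG
YYGGGG
YYGGGK
YYGGGG
After op 2 fill(6,3,W) [17 cells changed]:
YYYYYY
YYYYYY
YYYYYW
YYYYYW
YYWWWW
YYWWWW
YYWWWK
YYWWWW
After op 3 paint(0,5,Y):
YYYYYY
YYYYYY
YYYYYW
YYYYYW
YYWWWW
YYWWWW
YYWWWK
YYWWWW
After op 4 paint(0,4,K):
YYYYKY
YYYYYY
YYYYYW
YYYYYW
YYWWWW
YYWWWW
YYWWWK
YYWWWW

Answer: YYYYKY
YYYYYY
YYYYYW
YYYYYW
YYWWWW
YYWWWW
YYWWWK
YYWWWW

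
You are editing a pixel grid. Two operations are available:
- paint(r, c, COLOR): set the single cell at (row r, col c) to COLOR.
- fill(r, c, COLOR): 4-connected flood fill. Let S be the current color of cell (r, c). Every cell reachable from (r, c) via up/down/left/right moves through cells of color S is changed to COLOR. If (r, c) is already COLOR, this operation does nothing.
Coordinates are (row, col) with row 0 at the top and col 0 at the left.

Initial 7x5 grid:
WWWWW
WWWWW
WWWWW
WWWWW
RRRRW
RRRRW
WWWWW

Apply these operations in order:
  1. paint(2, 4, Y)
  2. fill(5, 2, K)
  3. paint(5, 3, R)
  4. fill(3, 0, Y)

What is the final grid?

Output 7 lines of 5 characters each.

Answer: YYYYY
YYYYY
YYYYY
YYYYY
KKKKY
KKKRY
YYYYY

Derivation:
After op 1 paint(2,4,Y):
WWWWW
WWWWW
WWWWY
WWWWW
RRRRW
RRRRW
WWWWW
After op 2 fill(5,2,K) [8 cells changed]:
WWWWW
WWWWW
WWWWY
WWWWW
KKKKW
KKKKW
WWWWW
After op 3 paint(5,3,R):
WWWWW
WWWWW
WWWWY
WWWWW
KKKKW
KKKRW
WWWWW
After op 4 fill(3,0,Y) [26 cells changed]:
YYYYY
YYYYY
YYYYY
YYYYY
KKKKY
KKKRY
YYYYY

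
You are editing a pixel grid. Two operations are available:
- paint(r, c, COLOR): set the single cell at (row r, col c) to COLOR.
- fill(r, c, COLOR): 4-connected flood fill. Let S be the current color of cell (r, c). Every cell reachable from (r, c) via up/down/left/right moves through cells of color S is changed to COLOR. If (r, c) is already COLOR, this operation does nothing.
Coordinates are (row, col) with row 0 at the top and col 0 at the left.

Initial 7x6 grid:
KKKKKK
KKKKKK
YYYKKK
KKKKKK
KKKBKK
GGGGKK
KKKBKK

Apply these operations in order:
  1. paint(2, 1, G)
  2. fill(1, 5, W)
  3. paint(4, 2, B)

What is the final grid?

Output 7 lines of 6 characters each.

Answer: WWWWWW
WWWWWW
YGYWWW
WWWWWW
WWBBWW
GGGGWW
KKKBWW

Derivation:
After op 1 paint(2,1,G):
KKKKKK
KKKKKK
YGYKKK
KKKKKK
KKKBKK
GGGGKK
KKKBKK
After op 2 fill(1,5,W) [30 cells changed]:
WWWWWW
WWWWWW
YGYWWW
WWWWWW
WWWBWW
GGGGWW
KKKBWW
After op 3 paint(4,2,B):
WWWWWW
WWWWWW
YGYWWW
WWWWWW
WWBBWW
GGGGWW
KKKBWW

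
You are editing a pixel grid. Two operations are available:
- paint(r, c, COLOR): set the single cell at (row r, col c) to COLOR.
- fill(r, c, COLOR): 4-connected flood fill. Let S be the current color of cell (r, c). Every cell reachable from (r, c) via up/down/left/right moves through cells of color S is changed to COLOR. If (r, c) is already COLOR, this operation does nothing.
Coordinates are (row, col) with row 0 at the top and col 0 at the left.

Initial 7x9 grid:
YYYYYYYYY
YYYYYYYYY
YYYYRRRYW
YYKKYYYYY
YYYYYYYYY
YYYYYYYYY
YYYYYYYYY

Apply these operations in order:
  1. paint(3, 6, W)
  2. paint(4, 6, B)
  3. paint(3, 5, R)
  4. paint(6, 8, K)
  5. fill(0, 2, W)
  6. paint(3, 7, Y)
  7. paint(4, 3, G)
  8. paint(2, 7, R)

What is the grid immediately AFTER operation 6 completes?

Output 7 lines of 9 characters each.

After op 1 paint(3,6,W):
YYYYYYYYY
YYYYYYYYY
YYYYRRRYW
YYKKYYWYY
YYYYYYYYY
YYYYYYYYY
YYYYYYYYY
After op 2 paint(4,6,B):
YYYYYYYYY
YYYYYYYYY
YYYYRRRYW
YYKKYYWYY
YYYYYYBYY
YYYYYYYYY
YYYYYYYYY
After op 3 paint(3,5,R):
YYYYYYYYY
YYYYYYYYY
YYYYRRRYW
YYKKYRWYY
YYYYYYBYY
YYYYYYYYY
YYYYYYYYY
After op 4 paint(6,8,K):
YYYYYYYYY
YYYYYYYYY
YYYYRRRYW
YYKKYRWYY
YYYYYYBYY
YYYYYYYYY
YYYYYYYYK
After op 5 fill(0,2,W) [53 cells changed]:
WWWWWWWWW
WWWWWWWWW
WWWWRRRWW
WWKKWRWWW
WWWWWWBWW
WWWWWWWWW
WWWWWWWWK
After op 6 paint(3,7,Y):
WWWWWWWWW
WWWWWWWWW
WWWWRRRWW
WWKKWRWYW
WWWWWWBWW
WWWWWWWWW
WWWWWWWWK

Answer: WWWWWWWWW
WWWWWWWWW
WWWWRRRWW
WWKKWRWYW
WWWWWWBWW
WWWWWWWWW
WWWWWWWWK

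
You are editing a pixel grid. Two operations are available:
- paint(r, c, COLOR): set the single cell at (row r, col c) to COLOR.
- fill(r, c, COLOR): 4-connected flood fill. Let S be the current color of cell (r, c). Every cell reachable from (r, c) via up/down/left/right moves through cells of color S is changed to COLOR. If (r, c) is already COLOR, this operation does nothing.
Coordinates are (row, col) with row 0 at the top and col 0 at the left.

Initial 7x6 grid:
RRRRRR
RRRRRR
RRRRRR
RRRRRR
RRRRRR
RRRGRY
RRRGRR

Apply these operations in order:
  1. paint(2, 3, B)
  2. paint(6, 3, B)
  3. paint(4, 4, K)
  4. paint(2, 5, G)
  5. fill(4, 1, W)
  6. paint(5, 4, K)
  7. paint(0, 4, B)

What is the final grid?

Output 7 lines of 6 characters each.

After op 1 paint(2,3,B):
RRRRRR
RRRRRR
RRRBRR
RRRRRR
RRRRRR
RRRGRY
RRRGRR
After op 2 paint(6,3,B):
RRRRRR
RRRRRR
RRRBRR
RRRRRR
RRRRRR
RRRGRY
RRRBRR
After op 3 paint(4,4,K):
RRRRRR
RRRRRR
RRRBRR
RRRRRR
RRRRKR
RRRGRY
RRRBRR
After op 4 paint(2,5,G):
RRRRRR
RRRRRR
RRRBRG
RRRRRR
RRRRKR
RRRGRY
RRRBRR
After op 5 fill(4,1,W) [33 cells changed]:
WWWWWW
WWWWWW
WWWBWG
WWWWWW
WWWWKW
WWWGRY
WWWBRR
After op 6 paint(5,4,K):
WWWWWW
WWWWWW
WWWBWG
WWWWWW
WWWWKW
WWWGKY
WWWBRR
After op 7 paint(0,4,B):
WWWWBW
WWWWWW
WWWBWG
WWWWWW
WWWWKW
WWWGKY
WWWBRR

Answer: WWWWBW
WWWWWW
WWWBWG
WWWWWW
WWWWKW
WWWGKY
WWWBRR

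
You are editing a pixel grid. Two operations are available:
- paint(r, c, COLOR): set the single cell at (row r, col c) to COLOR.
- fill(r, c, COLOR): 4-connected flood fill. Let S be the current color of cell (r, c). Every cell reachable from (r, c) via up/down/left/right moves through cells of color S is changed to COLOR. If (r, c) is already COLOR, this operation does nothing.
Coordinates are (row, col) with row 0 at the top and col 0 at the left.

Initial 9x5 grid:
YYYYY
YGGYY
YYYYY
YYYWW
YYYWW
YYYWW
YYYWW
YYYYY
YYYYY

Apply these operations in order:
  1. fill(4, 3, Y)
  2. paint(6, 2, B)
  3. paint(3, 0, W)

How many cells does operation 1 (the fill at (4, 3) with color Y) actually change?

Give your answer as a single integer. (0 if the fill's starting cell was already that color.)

Answer: 8

Derivation:
After op 1 fill(4,3,Y) [8 cells changed]:
YYYYY
YGGYY
YYYYY
YYYYY
YYYYY
YYYYY
YYYYY
YYYYY
YYYYY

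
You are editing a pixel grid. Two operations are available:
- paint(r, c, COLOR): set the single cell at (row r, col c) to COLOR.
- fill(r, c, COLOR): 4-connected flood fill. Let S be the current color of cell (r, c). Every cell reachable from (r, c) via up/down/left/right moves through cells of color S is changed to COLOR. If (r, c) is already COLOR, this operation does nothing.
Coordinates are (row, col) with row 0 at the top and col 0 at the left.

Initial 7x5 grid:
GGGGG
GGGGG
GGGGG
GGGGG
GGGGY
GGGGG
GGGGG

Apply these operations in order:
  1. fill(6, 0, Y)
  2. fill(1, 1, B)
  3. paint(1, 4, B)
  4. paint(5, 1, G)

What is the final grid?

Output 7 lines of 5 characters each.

Answer: BBBBB
BBBBB
BBBBB
BBBBB
BBBBB
BGBBB
BBBBB

Derivation:
After op 1 fill(6,0,Y) [34 cells changed]:
YYYYY
YYYYY
YYYYY
YYYYY
YYYYY
YYYYY
YYYYY
After op 2 fill(1,1,B) [35 cells changed]:
BBBBB
BBBBB
BBBBB
BBBBB
BBBBB
BBBBB
BBBBB
After op 3 paint(1,4,B):
BBBBB
BBBBB
BBBBB
BBBBB
BBBBB
BBBBB
BBBBB
After op 4 paint(5,1,G):
BBBBB
BBBBB
BBBBB
BBBBB
BBBBB
BGBBB
BBBBB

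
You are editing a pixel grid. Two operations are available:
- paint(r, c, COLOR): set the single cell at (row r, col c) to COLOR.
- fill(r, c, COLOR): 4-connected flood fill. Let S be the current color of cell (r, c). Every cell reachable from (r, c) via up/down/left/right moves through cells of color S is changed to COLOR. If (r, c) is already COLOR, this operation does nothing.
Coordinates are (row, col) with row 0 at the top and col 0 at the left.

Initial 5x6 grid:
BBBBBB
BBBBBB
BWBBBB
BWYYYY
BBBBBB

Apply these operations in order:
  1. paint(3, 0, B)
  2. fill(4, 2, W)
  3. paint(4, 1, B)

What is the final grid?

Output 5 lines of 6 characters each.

Answer: WWWWWW
WWWWWW
WWWWWW
WWYYYY
WBWWWW

Derivation:
After op 1 paint(3,0,B):
BBBBBB
BBBBBB
BWBBBB
BWYYYY
BBBBBB
After op 2 fill(4,2,W) [24 cells changed]:
WWWWWW
WWWWWW
WWWWWW
WWYYYY
WWWWWW
After op 3 paint(4,1,B):
WWWWWW
WWWWWW
WWWWWW
WWYYYY
WBWWWW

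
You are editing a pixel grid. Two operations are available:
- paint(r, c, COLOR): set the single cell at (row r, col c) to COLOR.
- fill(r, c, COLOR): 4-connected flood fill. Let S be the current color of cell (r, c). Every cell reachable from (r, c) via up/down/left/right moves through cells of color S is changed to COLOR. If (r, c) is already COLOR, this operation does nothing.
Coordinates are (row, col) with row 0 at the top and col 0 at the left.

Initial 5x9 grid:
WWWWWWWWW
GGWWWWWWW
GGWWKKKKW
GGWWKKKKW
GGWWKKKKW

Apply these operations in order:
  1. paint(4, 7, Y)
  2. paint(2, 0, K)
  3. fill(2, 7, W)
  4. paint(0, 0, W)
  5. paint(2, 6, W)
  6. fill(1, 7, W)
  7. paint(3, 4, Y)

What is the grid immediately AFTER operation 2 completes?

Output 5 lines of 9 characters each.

After op 1 paint(4,7,Y):
WWWWWWWWW
GGWWWWWWW
GGWWKKKKW
GGWWKKKKW
GGWWKKKYW
After op 2 paint(2,0,K):
WWWWWWWWW
GGWWWWWWW
KGWWKKKKW
GGWWKKKKW
GGWWKKKYW

Answer: WWWWWWWWW
GGWWWWWWW
KGWWKKKKW
GGWWKKKKW
GGWWKKKYW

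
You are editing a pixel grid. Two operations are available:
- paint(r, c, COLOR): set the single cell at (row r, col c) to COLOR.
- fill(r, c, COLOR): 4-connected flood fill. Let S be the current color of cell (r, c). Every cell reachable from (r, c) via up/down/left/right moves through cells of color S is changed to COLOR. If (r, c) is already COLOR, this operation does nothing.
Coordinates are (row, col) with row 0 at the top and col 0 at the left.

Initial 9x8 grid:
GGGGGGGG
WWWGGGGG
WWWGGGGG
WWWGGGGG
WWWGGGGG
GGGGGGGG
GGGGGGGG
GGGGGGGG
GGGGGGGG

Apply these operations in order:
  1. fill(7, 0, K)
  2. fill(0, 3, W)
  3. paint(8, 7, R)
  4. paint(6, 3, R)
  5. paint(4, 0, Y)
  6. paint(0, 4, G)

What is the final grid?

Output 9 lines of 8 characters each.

Answer: WWWWGWWW
WWWWWWWW
WWWWWWWW
WWWWWWWW
YWWWWWWW
WWWWWWWW
WWWRWWWW
WWWWWWWW
WWWWWWWR

Derivation:
After op 1 fill(7,0,K) [60 cells changed]:
KKKKKKKK
WWWKKKKK
WWWKKKKK
WWWKKKKK
WWWKKKKK
KKKKKKKK
KKKKKKKK
KKKKKKKK
KKKKKKKK
After op 2 fill(0,3,W) [60 cells changed]:
WWWWWWWW
WWWWWWWW
WWWWWWWW
WWWWWWWW
WWWWWWWW
WWWWWWWW
WWWWWWWW
WWWWWWWW
WWWWWWWW
After op 3 paint(8,7,R):
WWWWWWWW
WWWWWWWW
WWWWWWWW
WWWWWWWW
WWWWWWWW
WWWWWWWW
WWWWWWWW
WWWWWWWW
WWWWWWWR
After op 4 paint(6,3,R):
WWWWWWWW
WWWWWWWW
WWWWWWWW
WWWWWWWW
WWWWWWWW
WWWWWWWW
WWWRWWWW
WWWWWWWW
WWWWWWWR
After op 5 paint(4,0,Y):
WWWWWWWW
WWWWWWWW
WWWWWWWW
WWWWWWWW
YWWWWWWW
WWWWWWWW
WWWRWWWW
WWWWWWWW
WWWWWWWR
After op 6 paint(0,4,G):
WWWWGWWW
WWWWWWWW
WWWWWWWW
WWWWWWWW
YWWWWWWW
WWWWWWWW
WWWRWWWW
WWWWWWWW
WWWWWWWR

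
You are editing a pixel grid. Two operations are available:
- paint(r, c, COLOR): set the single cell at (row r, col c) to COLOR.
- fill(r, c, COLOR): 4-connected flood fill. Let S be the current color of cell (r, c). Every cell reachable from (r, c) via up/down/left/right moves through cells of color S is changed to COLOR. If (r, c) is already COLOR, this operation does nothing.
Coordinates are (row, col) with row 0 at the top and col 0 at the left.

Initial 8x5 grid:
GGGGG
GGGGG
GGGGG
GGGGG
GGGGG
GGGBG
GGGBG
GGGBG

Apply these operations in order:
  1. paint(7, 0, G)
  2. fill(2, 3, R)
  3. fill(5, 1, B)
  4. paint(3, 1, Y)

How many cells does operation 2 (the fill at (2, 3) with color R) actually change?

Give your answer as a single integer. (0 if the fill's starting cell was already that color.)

After op 1 paint(7,0,G):
GGGGG
GGGGG
GGGGG
GGGGG
GGGGG
GGGBG
GGGBG
GGGBG
After op 2 fill(2,3,R) [37 cells changed]:
RRRRR
RRRRR
RRRRR
RRRRR
RRRRR
RRRBR
RRRBR
RRRBR

Answer: 37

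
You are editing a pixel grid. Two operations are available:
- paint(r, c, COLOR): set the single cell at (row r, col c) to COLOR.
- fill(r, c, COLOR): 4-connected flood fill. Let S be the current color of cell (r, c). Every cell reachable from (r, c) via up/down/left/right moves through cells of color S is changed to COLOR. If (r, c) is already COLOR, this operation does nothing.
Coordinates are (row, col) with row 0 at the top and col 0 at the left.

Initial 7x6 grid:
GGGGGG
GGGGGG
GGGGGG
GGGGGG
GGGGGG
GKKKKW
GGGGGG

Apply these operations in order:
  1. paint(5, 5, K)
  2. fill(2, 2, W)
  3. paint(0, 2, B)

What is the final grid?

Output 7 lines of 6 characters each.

Answer: WWBWWW
WWWWWW
WWWWWW
WWWWWW
WWWWWW
WKKKKK
WWWWWW

Derivation:
After op 1 paint(5,5,K):
GGGGGG
GGGGGG
GGGGGG
GGGGGG
GGGGGG
GKKKKK
GGGGGG
After op 2 fill(2,2,W) [37 cells changed]:
WWWWWW
WWWWWW
WWWWWW
WWWWWW
WWWWWW
WKKKKK
WWWWWW
After op 3 paint(0,2,B):
WWBWWW
WWWWWW
WWWWWW
WWWWWW
WWWWWW
WKKKKK
WWWWWW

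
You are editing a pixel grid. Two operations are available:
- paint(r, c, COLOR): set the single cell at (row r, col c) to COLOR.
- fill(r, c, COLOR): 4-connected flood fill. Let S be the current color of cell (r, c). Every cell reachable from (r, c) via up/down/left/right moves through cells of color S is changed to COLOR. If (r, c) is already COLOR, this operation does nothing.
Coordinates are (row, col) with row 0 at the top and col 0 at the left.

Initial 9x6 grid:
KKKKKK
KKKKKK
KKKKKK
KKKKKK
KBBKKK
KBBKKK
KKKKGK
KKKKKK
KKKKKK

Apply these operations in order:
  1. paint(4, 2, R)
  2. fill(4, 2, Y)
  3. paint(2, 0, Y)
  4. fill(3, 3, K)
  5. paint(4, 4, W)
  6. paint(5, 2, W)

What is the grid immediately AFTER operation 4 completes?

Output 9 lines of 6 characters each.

After op 1 paint(4,2,R):
KKKKKK
KKKKKK
KKKKKK
KKKKKK
KBRKKK
KBBKKK
KKKKGK
KKKKKK
KKKKKK
After op 2 fill(4,2,Y) [1 cells changed]:
KKKKKK
KKKKKK
KKKKKK
KKKKKK
KBYKKK
KBBKKK
KKKKGK
KKKKKK
KKKKKK
After op 3 paint(2,0,Y):
KKKKKK
KKKKKK
YKKKKK
KKKKKK
KBYKKK
KBBKKK
KKKKGK
KKKKKK
KKKKKK
After op 4 fill(3,3,K) [0 cells changed]:
KKKKKK
KKKKKK
YKKKKK
KKKKKK
KBYKKK
KBBKKK
KKKKGK
KKKKKK
KKKKKK

Answer: KKKKKK
KKKKKK
YKKKKK
KKKKKK
KBYKKK
KBBKKK
KKKKGK
KKKKKK
KKKKKK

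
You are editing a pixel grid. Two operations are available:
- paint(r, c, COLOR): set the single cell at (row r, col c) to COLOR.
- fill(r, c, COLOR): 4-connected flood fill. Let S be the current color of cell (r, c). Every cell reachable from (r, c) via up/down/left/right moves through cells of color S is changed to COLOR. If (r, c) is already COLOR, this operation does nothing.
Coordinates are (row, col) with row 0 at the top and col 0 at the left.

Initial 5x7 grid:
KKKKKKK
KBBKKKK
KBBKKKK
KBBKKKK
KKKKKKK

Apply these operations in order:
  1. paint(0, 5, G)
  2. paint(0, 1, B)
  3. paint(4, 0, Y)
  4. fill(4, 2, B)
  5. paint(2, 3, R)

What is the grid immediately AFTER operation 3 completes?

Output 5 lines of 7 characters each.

Answer: KBKKKGK
KBBKKKK
KBBKKKK
KBBKKKK
YKKKKKK

Derivation:
After op 1 paint(0,5,G):
KKKKKGK
KBBKKKK
KBBKKKK
KBBKKKK
KKKKKKK
After op 2 paint(0,1,B):
KBKKKGK
KBBKKKK
KBBKKKK
KBBKKKK
KKKKKKK
After op 3 paint(4,0,Y):
KBKKKGK
KBBKKKK
KBBKKKK
KBBKKKK
YKKKKKK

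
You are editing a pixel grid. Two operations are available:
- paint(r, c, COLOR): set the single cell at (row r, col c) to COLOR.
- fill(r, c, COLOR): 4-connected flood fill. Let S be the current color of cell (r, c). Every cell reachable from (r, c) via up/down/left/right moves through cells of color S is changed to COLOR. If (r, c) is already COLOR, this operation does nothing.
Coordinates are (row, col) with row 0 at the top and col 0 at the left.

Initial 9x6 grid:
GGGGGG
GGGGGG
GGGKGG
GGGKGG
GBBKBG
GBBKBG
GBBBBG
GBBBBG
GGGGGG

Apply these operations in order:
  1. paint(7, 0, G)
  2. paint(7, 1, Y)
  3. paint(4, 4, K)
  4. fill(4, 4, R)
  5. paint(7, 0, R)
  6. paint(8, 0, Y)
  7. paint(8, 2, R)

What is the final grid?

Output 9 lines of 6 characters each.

Answer: GGGGGG
GGGGGG
GGGRGG
GGGRGG
GBBRRG
GBBRBG
GBBBBG
RYBBBG
YGRGGG

Derivation:
After op 1 paint(7,0,G):
GGGGGG
GGGGGG
GGGKGG
GGGKGG
GBBKBG
GBBKBG
GBBBBG
GBBBBG
GGGGGG
After op 2 paint(7,1,Y):
GGGGGG
GGGGGG
GGGKGG
GGGKGG
GBBKBG
GBBKBG
GBBBBG
GYBBBG
GGGGGG
After op 3 paint(4,4,K):
GGGGGG
GGGGGG
GGGKGG
GGGKGG
GBBKKG
GBBKBG
GBBBBG
GYBBBG
GGGGGG
After op 4 fill(4,4,R) [5 cells changed]:
GGGGGG
GGGGGG
GGGRGG
GGGRGG
GBBRRG
GBBRBG
GBBBBG
GYBBBG
GGGGGG
After op 5 paint(7,0,R):
GGGGGG
GGGGGG
GGGRGG
GGGRGG
GBBRRG
GBBRBG
GBBBBG
RYBBBG
GGGGGG
After op 6 paint(8,0,Y):
GGGGGG
GGGGGG
GGGRGG
GGGRGG
GBBRRG
GBBRBG
GBBBBG
RYBBBG
YGGGGG
After op 7 paint(8,2,R):
GGGGGG
GGGGGG
GGGRGG
GGGRGG
GBBRRG
GBBRBG
GBBBBG
RYBBBG
YGRGGG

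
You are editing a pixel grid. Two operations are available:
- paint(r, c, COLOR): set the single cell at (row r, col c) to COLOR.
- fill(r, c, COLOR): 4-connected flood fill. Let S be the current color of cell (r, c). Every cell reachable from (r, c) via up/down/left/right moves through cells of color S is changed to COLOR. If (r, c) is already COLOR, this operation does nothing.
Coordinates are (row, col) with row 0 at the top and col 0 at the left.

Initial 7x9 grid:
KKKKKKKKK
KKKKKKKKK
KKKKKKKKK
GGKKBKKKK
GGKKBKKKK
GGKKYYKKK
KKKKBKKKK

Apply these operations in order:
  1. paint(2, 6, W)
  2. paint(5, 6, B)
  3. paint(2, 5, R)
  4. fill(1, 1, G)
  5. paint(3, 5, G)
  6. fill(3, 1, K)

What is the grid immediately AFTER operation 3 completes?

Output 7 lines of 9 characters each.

After op 1 paint(2,6,W):
KKKKKKKKK
KKKKKKKKK
KKKKKKWKK
GGKKBKKKK
GGKKBKKKK
GGKKYYKKK
KKKKBKKKK
After op 2 paint(5,6,B):
KKKKKKKKK
KKKKKKKKK
KKKKKKWKK
GGKKBKKKK
GGKKBKKKK
GGKKYYBKK
KKKKBKKKK
After op 3 paint(2,5,R):
KKKKKKKKK
KKKKKKKKK
KKKKKRWKK
GGKKBKKKK
GGKKBKKKK
GGKKYYBKK
KKKKBKKKK

Answer: KKKKKKKKK
KKKKKKKKK
KKKKKRWKK
GGKKBKKKK
GGKKBKKKK
GGKKYYBKK
KKKKBKKKK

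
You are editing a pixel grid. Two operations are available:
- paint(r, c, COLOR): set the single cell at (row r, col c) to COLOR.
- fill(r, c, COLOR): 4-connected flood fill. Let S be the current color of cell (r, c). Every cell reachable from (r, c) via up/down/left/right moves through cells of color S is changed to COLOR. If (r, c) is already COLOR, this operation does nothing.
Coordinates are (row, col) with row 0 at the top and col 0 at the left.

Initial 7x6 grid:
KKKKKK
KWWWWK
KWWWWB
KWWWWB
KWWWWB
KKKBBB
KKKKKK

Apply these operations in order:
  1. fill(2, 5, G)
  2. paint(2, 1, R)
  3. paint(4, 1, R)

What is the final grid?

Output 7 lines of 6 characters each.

After op 1 fill(2,5,G) [6 cells changed]:
KKKKKK
KWWWWK
KWWWWG
KWWWWG
KWWWWG
KKKGGG
KKKKKK
After op 2 paint(2,1,R):
KKKKKK
KWWWWK
KRWWWG
KWWWWG
KWWWWG
KKKGGG
KKKKKK
After op 3 paint(4,1,R):
KKKKKK
KWWWWK
KRWWWG
KWWWWG
KRWWWG
KKKGGG
KKKKKK

Answer: KKKKKK
KWWWWK
KRWWWG
KWWWWG
KRWWWG
KKKGGG
KKKKKK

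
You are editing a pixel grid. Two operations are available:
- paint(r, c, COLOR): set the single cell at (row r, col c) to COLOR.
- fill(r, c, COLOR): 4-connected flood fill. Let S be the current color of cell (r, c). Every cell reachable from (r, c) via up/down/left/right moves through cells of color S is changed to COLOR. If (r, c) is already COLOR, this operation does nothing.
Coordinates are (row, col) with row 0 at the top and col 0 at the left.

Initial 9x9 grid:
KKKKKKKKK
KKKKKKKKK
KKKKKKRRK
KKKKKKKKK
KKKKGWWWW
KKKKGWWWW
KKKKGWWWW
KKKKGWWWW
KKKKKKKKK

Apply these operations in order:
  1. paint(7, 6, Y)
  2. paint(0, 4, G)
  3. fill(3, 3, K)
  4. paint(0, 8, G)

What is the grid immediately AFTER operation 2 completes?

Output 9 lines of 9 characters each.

Answer: KKKKGKKKK
KKKKKKKKK
KKKKKKRRK
KKKKKKKKK
KKKKGWWWW
KKKKGWWWW
KKKKGWWWW
KKKKGWYWW
KKKKKKKKK

Derivation:
After op 1 paint(7,6,Y):
KKKKKKKKK
KKKKKKKKK
KKKKKKRRK
KKKKKKKKK
KKKKGWWWW
KKKKGWWWW
KKKKGWWWW
KKKKGWYWW
KKKKKKKKK
After op 2 paint(0,4,G):
KKKKGKKKK
KKKKKKKKK
KKKKKKRRK
KKKKKKKKK
KKKKGWWWW
KKKKGWWWW
KKKKGWWWW
KKKKGWYWW
KKKKKKKKK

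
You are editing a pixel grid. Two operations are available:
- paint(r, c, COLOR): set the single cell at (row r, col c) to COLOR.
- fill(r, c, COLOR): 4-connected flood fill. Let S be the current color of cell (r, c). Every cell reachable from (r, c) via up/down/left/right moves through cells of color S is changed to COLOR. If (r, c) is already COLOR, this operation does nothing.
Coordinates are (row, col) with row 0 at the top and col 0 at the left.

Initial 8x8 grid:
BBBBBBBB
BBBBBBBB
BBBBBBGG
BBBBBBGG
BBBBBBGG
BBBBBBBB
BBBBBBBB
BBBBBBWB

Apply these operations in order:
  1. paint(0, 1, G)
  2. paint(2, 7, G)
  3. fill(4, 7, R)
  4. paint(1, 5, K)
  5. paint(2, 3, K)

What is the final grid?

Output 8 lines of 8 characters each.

After op 1 paint(0,1,G):
BGBBBBBB
BBBBBBBB
BBBBBBGG
BBBBBBGG
BBBBBBGG
BBBBBBBB
BBBBBBBB
BBBBBBWB
After op 2 paint(2,7,G):
BGBBBBBB
BBBBBBBB
BBBBBBGG
BBBBBBGG
BBBBBBGG
BBBBBBBB
BBBBBBBB
BBBBBBWB
After op 3 fill(4,7,R) [6 cells changed]:
BGBBBBBB
BBBBBBBB
BBBBBBRR
BBBBBBRR
BBBBBBRR
BBBBBBBB
BBBBBBBB
BBBBBBWB
After op 4 paint(1,5,K):
BGBBBBBB
BBBBBKBB
BBBBBBRR
BBBBBBRR
BBBBBBRR
BBBBBBBB
BBBBBBBB
BBBBBBWB
After op 5 paint(2,3,K):
BGBBBBBB
BBBBBKBB
BBBKBBRR
BBBBBBRR
BBBBBBRR
BBBBBBBB
BBBBBBBB
BBBBBBWB

Answer: BGBBBBBB
BBBBBKBB
BBBKBBRR
BBBBBBRR
BBBBBBRR
BBBBBBBB
BBBBBBBB
BBBBBBWB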